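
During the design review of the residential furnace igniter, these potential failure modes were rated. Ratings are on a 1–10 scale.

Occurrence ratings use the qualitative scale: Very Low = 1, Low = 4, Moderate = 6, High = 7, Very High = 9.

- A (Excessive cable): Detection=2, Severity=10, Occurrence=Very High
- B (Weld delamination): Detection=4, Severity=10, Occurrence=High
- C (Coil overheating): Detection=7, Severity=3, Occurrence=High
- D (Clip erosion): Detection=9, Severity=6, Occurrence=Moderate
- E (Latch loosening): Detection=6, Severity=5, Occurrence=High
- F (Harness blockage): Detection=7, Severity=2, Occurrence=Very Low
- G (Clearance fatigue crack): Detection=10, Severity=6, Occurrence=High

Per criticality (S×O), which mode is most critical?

A

Criticality = Severity × Occurrence:
  A: 10 × 9 = 90
  B: 10 × 7 = 70
  C: 3 × 7 = 21
  D: 6 × 6 = 36
  E: 5 × 7 = 35
  F: 2 × 1 = 2
  G: 6 × 7 = 42
Highest criticality is 90 → A.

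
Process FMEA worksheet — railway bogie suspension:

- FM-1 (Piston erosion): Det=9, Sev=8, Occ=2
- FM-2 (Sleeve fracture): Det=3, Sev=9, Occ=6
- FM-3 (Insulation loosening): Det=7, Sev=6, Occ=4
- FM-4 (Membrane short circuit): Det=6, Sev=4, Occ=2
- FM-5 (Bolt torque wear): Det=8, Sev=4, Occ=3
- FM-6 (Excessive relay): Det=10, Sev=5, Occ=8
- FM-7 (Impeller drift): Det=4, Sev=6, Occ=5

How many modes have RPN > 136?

4

RPN = Severity × Occurrence × Detection:
  FM-1: 8 × 2 × 9 = 144
  FM-2: 9 × 6 × 3 = 162
  FM-3: 6 × 4 × 7 = 168
  FM-4: 4 × 2 × 6 = 48
  FM-5: 4 × 3 × 8 = 96
  FM-6: 5 × 8 × 10 = 400
  FM-7: 6 × 5 × 4 = 120
Modes with RPN > 136: FM-1 (144), FM-2 (162), FM-3 (168), FM-6 (400) → 4.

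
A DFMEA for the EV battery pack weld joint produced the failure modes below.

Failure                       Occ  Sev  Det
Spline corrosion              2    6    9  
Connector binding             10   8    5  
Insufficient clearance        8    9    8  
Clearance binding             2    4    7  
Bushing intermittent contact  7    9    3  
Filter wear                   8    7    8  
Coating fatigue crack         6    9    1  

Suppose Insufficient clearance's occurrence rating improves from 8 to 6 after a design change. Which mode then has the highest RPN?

Filter wear

RPN = Severity × Occurrence × Detection:
  Spline corrosion: 6 × 2 × 9 = 108
  Connector binding: 8 × 10 × 5 = 400
  Insufficient clearance: 9 × 8 × 8 = 576
  Clearance binding: 4 × 2 × 7 = 56
  Bushing intermittent contact: 9 × 7 × 3 = 189
  Filter wear: 7 × 8 × 8 = 448
  Coating fatigue crack: 9 × 6 × 1 = 54
After action: Insufficient clearance → 9 × 6 × 8 = 432.
Revised RPNs: Filter wear=448, Insufficient clearance=432, Connector binding=400, Bushing intermittent contact=189, Spline corrosion=108, Clearance binding=56, Coating fatigue crack=54.
Highest is now Filter wear (448).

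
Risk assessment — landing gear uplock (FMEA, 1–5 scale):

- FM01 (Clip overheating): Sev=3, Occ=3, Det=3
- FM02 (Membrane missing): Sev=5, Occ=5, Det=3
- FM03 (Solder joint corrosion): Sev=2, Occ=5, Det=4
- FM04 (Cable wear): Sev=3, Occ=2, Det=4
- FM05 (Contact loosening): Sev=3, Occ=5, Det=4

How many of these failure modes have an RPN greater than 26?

RPN = Severity × Occurrence × Detection:
  FM01: 3 × 3 × 3 = 27
  FM02: 5 × 5 × 3 = 75
  FM03: 2 × 5 × 4 = 40
  FM04: 3 × 2 × 4 = 24
  FM05: 3 × 5 × 4 = 60
Modes with RPN > 26: FM01 (27), FM02 (75), FM03 (40), FM05 (60) → 4.

4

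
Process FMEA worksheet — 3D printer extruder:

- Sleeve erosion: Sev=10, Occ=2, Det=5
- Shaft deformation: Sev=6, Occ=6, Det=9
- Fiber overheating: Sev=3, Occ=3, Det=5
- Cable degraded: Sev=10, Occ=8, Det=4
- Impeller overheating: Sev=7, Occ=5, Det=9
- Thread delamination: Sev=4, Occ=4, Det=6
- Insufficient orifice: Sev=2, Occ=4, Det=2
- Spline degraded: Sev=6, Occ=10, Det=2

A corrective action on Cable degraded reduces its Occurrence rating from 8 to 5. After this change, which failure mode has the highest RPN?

RPN = Severity × Occurrence × Detection:
  Sleeve erosion: 10 × 2 × 5 = 100
  Shaft deformation: 6 × 6 × 9 = 324
  Fiber overheating: 3 × 3 × 5 = 45
  Cable degraded: 10 × 8 × 4 = 320
  Impeller overheating: 7 × 5 × 9 = 315
  Thread delamination: 4 × 4 × 6 = 96
  Insufficient orifice: 2 × 4 × 2 = 16
  Spline degraded: 6 × 10 × 2 = 120
After action: Cable degraded → 10 × 5 × 4 = 200.
Revised RPNs: Shaft deformation=324, Impeller overheating=315, Cable degraded=200, Spline degraded=120, Sleeve erosion=100, Thread delamination=96, Fiber overheating=45, Insufficient orifice=16.
Highest is now Shaft deformation (324).

Shaft deformation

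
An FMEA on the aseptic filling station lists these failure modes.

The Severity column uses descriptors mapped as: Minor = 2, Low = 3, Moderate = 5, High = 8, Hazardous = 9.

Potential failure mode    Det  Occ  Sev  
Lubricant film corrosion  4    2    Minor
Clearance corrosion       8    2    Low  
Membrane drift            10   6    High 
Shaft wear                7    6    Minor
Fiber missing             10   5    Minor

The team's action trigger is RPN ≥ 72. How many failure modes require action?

RPN = Severity × Occurrence × Detection:
  Lubricant film corrosion: 2 × 2 × 4 = 16
  Clearance corrosion: 3 × 2 × 8 = 48
  Membrane drift: 8 × 6 × 10 = 480
  Shaft wear: 2 × 6 × 7 = 84
  Fiber missing: 2 × 5 × 10 = 100
Modes with RPN ≥ 72: Membrane drift (480), Shaft wear (84), Fiber missing (100) → 3.

3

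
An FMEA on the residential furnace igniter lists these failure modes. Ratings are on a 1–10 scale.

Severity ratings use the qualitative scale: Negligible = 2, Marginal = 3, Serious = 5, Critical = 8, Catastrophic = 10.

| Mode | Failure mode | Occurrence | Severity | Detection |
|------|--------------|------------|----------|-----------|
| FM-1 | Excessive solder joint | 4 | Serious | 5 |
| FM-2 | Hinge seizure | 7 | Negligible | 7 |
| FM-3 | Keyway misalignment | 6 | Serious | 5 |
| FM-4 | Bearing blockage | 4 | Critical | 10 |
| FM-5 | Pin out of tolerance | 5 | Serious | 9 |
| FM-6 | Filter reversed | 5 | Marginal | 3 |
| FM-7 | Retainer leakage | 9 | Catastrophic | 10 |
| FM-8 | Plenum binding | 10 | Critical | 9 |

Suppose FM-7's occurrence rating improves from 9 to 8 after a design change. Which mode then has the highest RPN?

RPN = Severity × Occurrence × Detection:
  FM-1: 5 × 4 × 5 = 100
  FM-2: 2 × 7 × 7 = 98
  FM-3: 5 × 6 × 5 = 150
  FM-4: 8 × 4 × 10 = 320
  FM-5: 5 × 5 × 9 = 225
  FM-6: 3 × 5 × 3 = 45
  FM-7: 10 × 9 × 10 = 900
  FM-8: 8 × 10 × 9 = 720
After action: FM-7 → 10 × 8 × 10 = 800.
Revised RPNs: FM-7=800, FM-8=720, FM-4=320, FM-5=225, FM-3=150, FM-1=100, FM-2=98, FM-6=45.
Highest is now FM-7 (800).

FM-7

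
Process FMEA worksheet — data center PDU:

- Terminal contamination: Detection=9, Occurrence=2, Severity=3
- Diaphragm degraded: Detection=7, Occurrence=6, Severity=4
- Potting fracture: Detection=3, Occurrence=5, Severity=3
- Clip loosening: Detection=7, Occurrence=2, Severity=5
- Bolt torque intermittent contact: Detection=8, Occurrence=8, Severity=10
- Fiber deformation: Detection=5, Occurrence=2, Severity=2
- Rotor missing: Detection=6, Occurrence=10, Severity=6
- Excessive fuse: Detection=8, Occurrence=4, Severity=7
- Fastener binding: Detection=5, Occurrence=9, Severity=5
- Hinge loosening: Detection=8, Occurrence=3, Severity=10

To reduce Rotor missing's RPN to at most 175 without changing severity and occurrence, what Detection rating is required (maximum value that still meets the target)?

2

Rotor missing: S=6, O=10, D=6 → current RPN = 360.
Fixed product = 60. Need 60 × D ≤ 175, so D ≤ 175/60 = 2.92.
Maximum integer Detection rating = 2 (gives RPN 120; D=3 would give 180 > 175).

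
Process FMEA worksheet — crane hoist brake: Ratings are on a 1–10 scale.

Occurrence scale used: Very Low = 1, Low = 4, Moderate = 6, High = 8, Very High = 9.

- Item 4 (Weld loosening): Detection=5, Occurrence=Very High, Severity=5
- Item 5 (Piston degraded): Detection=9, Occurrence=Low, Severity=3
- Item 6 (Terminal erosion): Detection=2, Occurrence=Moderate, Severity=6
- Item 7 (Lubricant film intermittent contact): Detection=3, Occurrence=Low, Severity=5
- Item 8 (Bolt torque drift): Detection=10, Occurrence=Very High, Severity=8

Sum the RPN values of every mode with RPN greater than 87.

RPN = Severity × Occurrence × Detection:
  Item 4: 5 × 9 × 5 = 225
  Item 5: 3 × 4 × 9 = 108
  Item 6: 6 × 6 × 2 = 72
  Item 7: 5 × 4 × 3 = 60
  Item 8: 8 × 9 × 10 = 720
RPN > 87: Item 4 (225), Item 5 (108), Item 8 (720).
Sum: 225 + 108 + 720 = 1053.

1053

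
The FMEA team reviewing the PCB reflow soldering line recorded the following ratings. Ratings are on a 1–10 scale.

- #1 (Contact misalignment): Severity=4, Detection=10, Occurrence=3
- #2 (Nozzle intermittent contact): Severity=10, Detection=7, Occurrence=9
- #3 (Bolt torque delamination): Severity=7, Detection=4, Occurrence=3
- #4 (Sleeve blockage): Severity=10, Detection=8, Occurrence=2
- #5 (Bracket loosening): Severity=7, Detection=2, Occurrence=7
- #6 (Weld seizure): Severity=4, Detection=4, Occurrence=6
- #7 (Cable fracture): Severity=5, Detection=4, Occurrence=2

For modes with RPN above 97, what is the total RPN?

RPN = Severity × Occurrence × Detection:
  #1: 4 × 3 × 10 = 120
  #2: 10 × 9 × 7 = 630
  #3: 7 × 3 × 4 = 84
  #4: 10 × 2 × 8 = 160
  #5: 7 × 7 × 2 = 98
  #6: 4 × 6 × 4 = 96
  #7: 5 × 2 × 4 = 40
RPN > 97: #1 (120), #2 (630), #4 (160), #5 (98).
Sum: 120 + 630 + 160 + 98 = 1008.

1008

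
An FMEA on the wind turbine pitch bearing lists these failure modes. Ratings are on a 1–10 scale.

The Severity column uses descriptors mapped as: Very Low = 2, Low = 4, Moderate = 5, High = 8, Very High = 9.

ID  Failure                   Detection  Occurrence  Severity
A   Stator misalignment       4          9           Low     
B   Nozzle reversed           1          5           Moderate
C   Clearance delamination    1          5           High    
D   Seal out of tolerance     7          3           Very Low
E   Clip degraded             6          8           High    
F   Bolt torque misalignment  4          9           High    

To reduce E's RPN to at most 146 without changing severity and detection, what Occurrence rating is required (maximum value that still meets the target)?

E: S=8, O=8, D=6 → current RPN = 384.
Fixed product = 48. Need 48 × O ≤ 146, so O ≤ 146/48 = 3.04.
Maximum integer Occurrence rating = 3 (gives RPN 144; O=4 would give 192 > 146).

3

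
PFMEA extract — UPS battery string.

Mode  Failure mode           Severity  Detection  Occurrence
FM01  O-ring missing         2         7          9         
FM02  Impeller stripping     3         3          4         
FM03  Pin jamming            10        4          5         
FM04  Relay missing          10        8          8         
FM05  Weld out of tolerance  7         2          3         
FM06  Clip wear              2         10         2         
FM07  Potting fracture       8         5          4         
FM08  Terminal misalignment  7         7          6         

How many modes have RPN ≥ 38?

RPN = Severity × Occurrence × Detection:
  FM01: 2 × 9 × 7 = 126
  FM02: 3 × 4 × 3 = 36
  FM03: 10 × 5 × 4 = 200
  FM04: 10 × 8 × 8 = 640
  FM05: 7 × 3 × 2 = 42
  FM06: 2 × 2 × 10 = 40
  FM07: 8 × 4 × 5 = 160
  FM08: 7 × 6 × 7 = 294
Modes with RPN ≥ 38: FM01 (126), FM03 (200), FM04 (640), FM05 (42), FM06 (40), FM07 (160), FM08 (294) → 7.

7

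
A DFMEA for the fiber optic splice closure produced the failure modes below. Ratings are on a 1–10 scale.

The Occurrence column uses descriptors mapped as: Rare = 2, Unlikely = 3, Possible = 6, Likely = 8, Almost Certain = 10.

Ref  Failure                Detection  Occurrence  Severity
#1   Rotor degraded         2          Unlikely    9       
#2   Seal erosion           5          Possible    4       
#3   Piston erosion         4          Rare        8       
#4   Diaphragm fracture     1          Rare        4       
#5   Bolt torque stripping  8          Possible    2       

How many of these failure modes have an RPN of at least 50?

4

RPN = Severity × Occurrence × Detection:
  #1: 9 × 3 × 2 = 54
  #2: 4 × 6 × 5 = 120
  #3: 8 × 2 × 4 = 64
  #4: 4 × 2 × 1 = 8
  #5: 2 × 6 × 8 = 96
Modes with RPN ≥ 50: #1 (54), #2 (120), #3 (64), #5 (96) → 4.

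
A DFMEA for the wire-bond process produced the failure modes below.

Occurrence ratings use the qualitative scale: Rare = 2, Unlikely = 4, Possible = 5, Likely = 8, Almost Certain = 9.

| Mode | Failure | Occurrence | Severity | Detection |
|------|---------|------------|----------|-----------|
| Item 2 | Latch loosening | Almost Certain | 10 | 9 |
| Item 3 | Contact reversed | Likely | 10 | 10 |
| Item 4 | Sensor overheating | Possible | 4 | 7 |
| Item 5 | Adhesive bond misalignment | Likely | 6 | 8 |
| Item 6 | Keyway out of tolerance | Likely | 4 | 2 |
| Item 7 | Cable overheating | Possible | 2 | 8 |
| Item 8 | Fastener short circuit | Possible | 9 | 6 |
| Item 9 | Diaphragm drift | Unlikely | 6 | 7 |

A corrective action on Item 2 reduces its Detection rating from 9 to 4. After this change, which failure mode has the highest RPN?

Item 3

RPN = Severity × Occurrence × Detection:
  Item 2: 10 × 9 × 9 = 810
  Item 3: 10 × 8 × 10 = 800
  Item 4: 4 × 5 × 7 = 140
  Item 5: 6 × 8 × 8 = 384
  Item 6: 4 × 8 × 2 = 64
  Item 7: 2 × 5 × 8 = 80
  Item 8: 9 × 5 × 6 = 270
  Item 9: 6 × 4 × 7 = 168
After action: Item 2 → 10 × 9 × 4 = 360.
Revised RPNs: Item 3=800, Item 5=384, Item 2=360, Item 8=270, Item 9=168, Item 4=140, Item 7=80, Item 6=64.
Highest is now Item 3 (800).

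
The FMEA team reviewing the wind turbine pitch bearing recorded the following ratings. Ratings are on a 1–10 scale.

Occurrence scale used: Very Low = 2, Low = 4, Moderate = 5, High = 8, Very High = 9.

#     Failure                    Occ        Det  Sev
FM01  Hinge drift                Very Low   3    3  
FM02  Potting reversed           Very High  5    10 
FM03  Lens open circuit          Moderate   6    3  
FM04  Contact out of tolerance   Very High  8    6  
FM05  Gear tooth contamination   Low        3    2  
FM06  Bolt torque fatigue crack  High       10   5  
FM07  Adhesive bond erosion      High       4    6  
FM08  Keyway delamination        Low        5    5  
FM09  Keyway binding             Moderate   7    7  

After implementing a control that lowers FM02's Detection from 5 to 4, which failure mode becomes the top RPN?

FM04

RPN = Severity × Occurrence × Detection:
  FM01: 3 × 2 × 3 = 18
  FM02: 10 × 9 × 5 = 450
  FM03: 3 × 5 × 6 = 90
  FM04: 6 × 9 × 8 = 432
  FM05: 2 × 4 × 3 = 24
  FM06: 5 × 8 × 10 = 400
  FM07: 6 × 8 × 4 = 192
  FM08: 5 × 4 × 5 = 100
  FM09: 7 × 5 × 7 = 245
After action: FM02 → 10 × 9 × 4 = 360.
Revised RPNs: FM04=432, FM06=400, FM02=360, FM09=245, FM07=192, FM08=100, FM03=90, FM05=24, FM01=18.
Highest is now FM04 (432).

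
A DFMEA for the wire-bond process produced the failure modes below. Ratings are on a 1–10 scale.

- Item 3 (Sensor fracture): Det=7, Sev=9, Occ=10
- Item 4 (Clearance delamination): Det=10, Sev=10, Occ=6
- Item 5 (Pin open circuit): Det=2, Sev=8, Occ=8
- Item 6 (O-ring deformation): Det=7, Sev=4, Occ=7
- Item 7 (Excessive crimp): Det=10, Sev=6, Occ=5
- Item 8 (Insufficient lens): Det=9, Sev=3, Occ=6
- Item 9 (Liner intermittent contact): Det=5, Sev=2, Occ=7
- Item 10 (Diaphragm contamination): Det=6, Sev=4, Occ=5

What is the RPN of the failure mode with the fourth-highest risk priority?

196

RPN = Severity × Occurrence × Detection:
  Item 3: 9 × 10 × 7 = 630
  Item 4: 10 × 6 × 10 = 600
  Item 5: 8 × 8 × 2 = 128
  Item 6: 4 × 7 × 7 = 196
  Item 7: 6 × 5 × 10 = 300
  Item 8: 3 × 6 × 9 = 162
  Item 9: 2 × 7 × 5 = 70
  Item 10: 4 × 5 × 6 = 120
Sorted descending: 630, 600, 300, 196, 162, 128, 120, 70.
The fourth-highest RPN is 196 (Item 6).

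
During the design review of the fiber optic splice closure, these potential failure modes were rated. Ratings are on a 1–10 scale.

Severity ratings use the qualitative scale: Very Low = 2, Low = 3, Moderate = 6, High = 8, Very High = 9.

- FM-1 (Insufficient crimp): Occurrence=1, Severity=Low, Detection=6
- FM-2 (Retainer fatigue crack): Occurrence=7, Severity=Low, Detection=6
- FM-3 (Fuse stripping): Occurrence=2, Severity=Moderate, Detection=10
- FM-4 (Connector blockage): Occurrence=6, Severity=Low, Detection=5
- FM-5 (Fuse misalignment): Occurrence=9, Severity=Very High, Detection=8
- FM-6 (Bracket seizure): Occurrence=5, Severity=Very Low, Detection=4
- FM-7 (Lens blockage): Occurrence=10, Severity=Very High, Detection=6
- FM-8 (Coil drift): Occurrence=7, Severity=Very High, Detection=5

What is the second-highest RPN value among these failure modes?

540

RPN = Severity × Occurrence × Detection:
  FM-1: 3 × 1 × 6 = 18
  FM-2: 3 × 7 × 6 = 126
  FM-3: 6 × 2 × 10 = 120
  FM-4: 3 × 6 × 5 = 90
  FM-5: 9 × 9 × 8 = 648
  FM-6: 2 × 5 × 4 = 40
  FM-7: 9 × 10 × 6 = 540
  FM-8: 9 × 7 × 5 = 315
Sorted descending: 648, 540, 315, 126, 120, 90, 40, 18.
The second-highest RPN is 540 (FM-7).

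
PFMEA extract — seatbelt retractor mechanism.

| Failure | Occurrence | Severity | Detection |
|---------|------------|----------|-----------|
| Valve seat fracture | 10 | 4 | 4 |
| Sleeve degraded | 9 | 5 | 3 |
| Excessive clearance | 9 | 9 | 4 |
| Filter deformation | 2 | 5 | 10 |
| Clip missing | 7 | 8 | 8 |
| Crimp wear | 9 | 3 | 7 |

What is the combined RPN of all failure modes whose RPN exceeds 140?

RPN = Severity × Occurrence × Detection:
  Valve seat fracture: 4 × 10 × 4 = 160
  Sleeve degraded: 5 × 9 × 3 = 135
  Excessive clearance: 9 × 9 × 4 = 324
  Filter deformation: 5 × 2 × 10 = 100
  Clip missing: 8 × 7 × 8 = 448
  Crimp wear: 3 × 9 × 7 = 189
RPN > 140: Valve seat fracture (160), Excessive clearance (324), Clip missing (448), Crimp wear (189).
Sum: 160 + 324 + 448 + 189 = 1121.

1121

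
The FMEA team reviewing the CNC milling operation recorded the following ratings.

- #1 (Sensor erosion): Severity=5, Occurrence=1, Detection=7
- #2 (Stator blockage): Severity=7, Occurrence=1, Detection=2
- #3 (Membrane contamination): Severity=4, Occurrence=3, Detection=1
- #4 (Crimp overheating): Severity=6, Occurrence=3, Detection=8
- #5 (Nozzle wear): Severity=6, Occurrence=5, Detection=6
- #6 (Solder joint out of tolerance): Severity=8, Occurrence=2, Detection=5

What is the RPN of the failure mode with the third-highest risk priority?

RPN = Severity × Occurrence × Detection:
  #1: 5 × 1 × 7 = 35
  #2: 7 × 1 × 2 = 14
  #3: 4 × 3 × 1 = 12
  #4: 6 × 3 × 8 = 144
  #5: 6 × 5 × 6 = 180
  #6: 8 × 2 × 5 = 80
Sorted descending: 180, 144, 80, 35, 14, 12.
The third-highest RPN is 80 (#6).

80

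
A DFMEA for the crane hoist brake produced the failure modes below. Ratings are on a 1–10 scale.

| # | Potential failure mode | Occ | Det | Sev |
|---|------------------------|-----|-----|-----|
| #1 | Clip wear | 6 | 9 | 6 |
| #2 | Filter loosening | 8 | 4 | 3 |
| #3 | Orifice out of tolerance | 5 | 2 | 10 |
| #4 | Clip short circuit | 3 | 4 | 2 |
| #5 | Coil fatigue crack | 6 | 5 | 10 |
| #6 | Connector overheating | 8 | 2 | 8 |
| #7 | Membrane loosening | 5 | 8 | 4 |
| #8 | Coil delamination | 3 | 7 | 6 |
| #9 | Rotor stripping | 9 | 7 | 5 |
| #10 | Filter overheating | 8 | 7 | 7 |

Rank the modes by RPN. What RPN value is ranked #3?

RPN = Severity × Occurrence × Detection:
  #1: 6 × 6 × 9 = 324
  #2: 3 × 8 × 4 = 96
  #3: 10 × 5 × 2 = 100
  #4: 2 × 3 × 4 = 24
  #5: 10 × 6 × 5 = 300
  #6: 8 × 8 × 2 = 128
  #7: 4 × 5 × 8 = 160
  #8: 6 × 3 × 7 = 126
  #9: 5 × 9 × 7 = 315
  #10: 7 × 8 × 7 = 392
Sorted descending: 392, 324, 315, 300, 160, 128, 126, 100, 96, 24.
The third-highest RPN is 315 (#9).

315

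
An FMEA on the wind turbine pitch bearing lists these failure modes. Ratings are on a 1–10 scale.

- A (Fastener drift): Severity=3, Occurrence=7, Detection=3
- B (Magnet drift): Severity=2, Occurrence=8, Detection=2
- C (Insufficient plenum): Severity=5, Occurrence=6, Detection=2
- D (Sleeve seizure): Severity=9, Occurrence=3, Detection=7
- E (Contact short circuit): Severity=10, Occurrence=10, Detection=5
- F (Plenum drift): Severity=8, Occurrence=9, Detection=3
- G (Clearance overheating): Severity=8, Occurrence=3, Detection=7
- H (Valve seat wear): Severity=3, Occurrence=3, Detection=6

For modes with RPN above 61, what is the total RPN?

1136

RPN = Severity × Occurrence × Detection:
  A: 3 × 7 × 3 = 63
  B: 2 × 8 × 2 = 32
  C: 5 × 6 × 2 = 60
  D: 9 × 3 × 7 = 189
  E: 10 × 10 × 5 = 500
  F: 8 × 9 × 3 = 216
  G: 8 × 3 × 7 = 168
  H: 3 × 3 × 6 = 54
RPN > 61: A (63), D (189), E (500), F (216), G (168).
Sum: 63 + 189 + 500 + 216 + 168 = 1136.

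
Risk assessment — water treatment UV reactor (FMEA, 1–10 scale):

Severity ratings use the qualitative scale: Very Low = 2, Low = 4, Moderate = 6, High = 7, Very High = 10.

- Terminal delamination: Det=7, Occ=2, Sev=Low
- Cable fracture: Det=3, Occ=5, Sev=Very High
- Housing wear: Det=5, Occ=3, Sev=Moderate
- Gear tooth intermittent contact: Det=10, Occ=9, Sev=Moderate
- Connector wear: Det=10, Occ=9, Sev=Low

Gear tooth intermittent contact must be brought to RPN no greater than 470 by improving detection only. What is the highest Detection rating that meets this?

8

Gear tooth intermittent contact: S=6, O=9, D=10 → current RPN = 540.
Fixed product = 54. Need 54 × D ≤ 470, so D ≤ 470/54 = 8.70.
Maximum integer Detection rating = 8 (gives RPN 432; D=9 would give 486 > 470).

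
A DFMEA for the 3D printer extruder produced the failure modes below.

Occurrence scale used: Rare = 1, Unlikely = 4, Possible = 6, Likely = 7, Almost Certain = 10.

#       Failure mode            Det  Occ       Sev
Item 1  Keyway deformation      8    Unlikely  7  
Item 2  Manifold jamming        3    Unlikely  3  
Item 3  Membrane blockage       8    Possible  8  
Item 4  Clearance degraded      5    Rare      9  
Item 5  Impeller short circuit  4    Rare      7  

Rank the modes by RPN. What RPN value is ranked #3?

45

RPN = Severity × Occurrence × Detection:
  Item 1: 7 × 4 × 8 = 224
  Item 2: 3 × 4 × 3 = 36
  Item 3: 8 × 6 × 8 = 384
  Item 4: 9 × 1 × 5 = 45
  Item 5: 7 × 1 × 4 = 28
Sorted descending: 384, 224, 45, 36, 28.
The third-highest RPN is 45 (Item 4).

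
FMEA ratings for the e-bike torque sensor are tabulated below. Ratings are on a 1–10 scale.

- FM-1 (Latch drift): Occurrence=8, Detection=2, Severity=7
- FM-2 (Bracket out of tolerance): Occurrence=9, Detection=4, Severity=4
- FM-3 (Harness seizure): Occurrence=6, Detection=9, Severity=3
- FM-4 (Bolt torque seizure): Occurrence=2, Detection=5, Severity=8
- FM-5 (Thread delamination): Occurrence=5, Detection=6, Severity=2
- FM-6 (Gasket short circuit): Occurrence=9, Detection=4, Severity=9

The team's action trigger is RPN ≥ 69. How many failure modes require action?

RPN = Severity × Occurrence × Detection:
  FM-1: 7 × 8 × 2 = 112
  FM-2: 4 × 9 × 4 = 144
  FM-3: 3 × 6 × 9 = 162
  FM-4: 8 × 2 × 5 = 80
  FM-5: 2 × 5 × 6 = 60
  FM-6: 9 × 9 × 4 = 324
Modes with RPN ≥ 69: FM-1 (112), FM-2 (144), FM-3 (162), FM-4 (80), FM-6 (324) → 5.

5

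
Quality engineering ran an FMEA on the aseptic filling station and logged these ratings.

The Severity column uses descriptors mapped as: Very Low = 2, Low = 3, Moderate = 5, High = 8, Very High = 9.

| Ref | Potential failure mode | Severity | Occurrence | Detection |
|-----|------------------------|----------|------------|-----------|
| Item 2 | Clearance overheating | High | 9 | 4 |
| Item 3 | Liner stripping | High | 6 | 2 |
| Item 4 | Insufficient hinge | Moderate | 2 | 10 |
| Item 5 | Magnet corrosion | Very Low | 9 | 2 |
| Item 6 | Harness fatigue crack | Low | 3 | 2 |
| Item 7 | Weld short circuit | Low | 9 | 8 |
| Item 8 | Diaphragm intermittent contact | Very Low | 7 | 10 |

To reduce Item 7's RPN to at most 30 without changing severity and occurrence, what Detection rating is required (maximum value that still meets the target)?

Item 7: S=3, O=9, D=8 → current RPN = 216.
Fixed product = 27. Need 27 × D ≤ 30, so D ≤ 30/27 = 1.11.
Maximum integer Detection rating = 1 (gives RPN 27; D=2 would give 54 > 30).

1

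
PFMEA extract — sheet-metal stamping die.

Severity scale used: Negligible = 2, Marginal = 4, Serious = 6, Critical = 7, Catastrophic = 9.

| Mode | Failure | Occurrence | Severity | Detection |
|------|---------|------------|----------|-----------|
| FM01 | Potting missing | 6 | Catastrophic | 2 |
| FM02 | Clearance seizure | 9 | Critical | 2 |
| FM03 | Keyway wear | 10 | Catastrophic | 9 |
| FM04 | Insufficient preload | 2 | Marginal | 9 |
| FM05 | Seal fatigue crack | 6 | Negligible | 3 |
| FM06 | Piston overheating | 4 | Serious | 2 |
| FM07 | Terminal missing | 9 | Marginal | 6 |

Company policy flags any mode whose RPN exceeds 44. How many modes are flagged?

6

RPN = Severity × Occurrence × Detection:
  FM01: 9 × 6 × 2 = 108
  FM02: 7 × 9 × 2 = 126
  FM03: 9 × 10 × 9 = 810
  FM04: 4 × 2 × 9 = 72
  FM05: 2 × 6 × 3 = 36
  FM06: 6 × 4 × 2 = 48
  FM07: 4 × 9 × 6 = 216
Modes with RPN > 44: FM01 (108), FM02 (126), FM03 (810), FM04 (72), FM06 (48), FM07 (216) → 6.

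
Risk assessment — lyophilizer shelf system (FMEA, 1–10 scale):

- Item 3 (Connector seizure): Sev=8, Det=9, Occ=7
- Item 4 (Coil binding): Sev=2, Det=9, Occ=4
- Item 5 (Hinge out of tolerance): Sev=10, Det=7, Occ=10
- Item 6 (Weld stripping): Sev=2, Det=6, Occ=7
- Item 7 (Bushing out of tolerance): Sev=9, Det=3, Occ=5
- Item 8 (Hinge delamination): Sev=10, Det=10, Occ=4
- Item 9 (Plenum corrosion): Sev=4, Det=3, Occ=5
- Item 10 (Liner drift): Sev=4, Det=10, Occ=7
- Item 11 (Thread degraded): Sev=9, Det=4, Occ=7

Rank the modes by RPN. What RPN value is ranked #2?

RPN = Severity × Occurrence × Detection:
  Item 3: 8 × 7 × 9 = 504
  Item 4: 2 × 4 × 9 = 72
  Item 5: 10 × 10 × 7 = 700
  Item 6: 2 × 7 × 6 = 84
  Item 7: 9 × 5 × 3 = 135
  Item 8: 10 × 4 × 10 = 400
  Item 9: 4 × 5 × 3 = 60
  Item 10: 4 × 7 × 10 = 280
  Item 11: 9 × 7 × 4 = 252
Sorted descending: 700, 504, 400, 280, 252, 135, 84, 72, 60.
The second-highest RPN is 504 (Item 3).

504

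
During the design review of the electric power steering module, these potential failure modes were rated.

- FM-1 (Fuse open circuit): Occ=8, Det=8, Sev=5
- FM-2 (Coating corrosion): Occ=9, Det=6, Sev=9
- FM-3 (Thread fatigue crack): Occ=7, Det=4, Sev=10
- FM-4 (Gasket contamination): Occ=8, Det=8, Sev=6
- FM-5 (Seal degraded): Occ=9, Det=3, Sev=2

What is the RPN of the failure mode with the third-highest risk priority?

320

RPN = Severity × Occurrence × Detection:
  FM-1: 5 × 8 × 8 = 320
  FM-2: 9 × 9 × 6 = 486
  FM-3: 10 × 7 × 4 = 280
  FM-4: 6 × 8 × 8 = 384
  FM-5: 2 × 9 × 3 = 54
Sorted descending: 486, 384, 320, 280, 54.
The third-highest RPN is 320 (FM-1).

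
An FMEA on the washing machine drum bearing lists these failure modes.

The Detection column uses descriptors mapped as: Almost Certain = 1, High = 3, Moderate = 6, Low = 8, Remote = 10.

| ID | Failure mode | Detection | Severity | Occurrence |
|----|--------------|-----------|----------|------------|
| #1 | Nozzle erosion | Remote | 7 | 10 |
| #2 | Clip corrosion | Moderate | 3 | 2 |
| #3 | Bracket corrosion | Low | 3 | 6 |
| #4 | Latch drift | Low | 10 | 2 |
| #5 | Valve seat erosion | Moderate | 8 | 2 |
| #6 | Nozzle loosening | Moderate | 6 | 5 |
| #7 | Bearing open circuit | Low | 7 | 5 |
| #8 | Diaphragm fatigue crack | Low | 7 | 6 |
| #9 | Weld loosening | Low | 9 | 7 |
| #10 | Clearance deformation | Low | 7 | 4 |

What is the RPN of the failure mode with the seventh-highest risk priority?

160

RPN = Severity × Occurrence × Detection:
  #1: 7 × 10 × 10 = 700
  #2: 3 × 2 × 6 = 36
  #3: 3 × 6 × 8 = 144
  #4: 10 × 2 × 8 = 160
  #5: 8 × 2 × 6 = 96
  #6: 6 × 5 × 6 = 180
  #7: 7 × 5 × 8 = 280
  #8: 7 × 6 × 8 = 336
  #9: 9 × 7 × 8 = 504
  #10: 7 × 4 × 8 = 224
Sorted descending: 700, 504, 336, 280, 224, 180, 160, 144, 96, 36.
The seventh-highest RPN is 160 (#4).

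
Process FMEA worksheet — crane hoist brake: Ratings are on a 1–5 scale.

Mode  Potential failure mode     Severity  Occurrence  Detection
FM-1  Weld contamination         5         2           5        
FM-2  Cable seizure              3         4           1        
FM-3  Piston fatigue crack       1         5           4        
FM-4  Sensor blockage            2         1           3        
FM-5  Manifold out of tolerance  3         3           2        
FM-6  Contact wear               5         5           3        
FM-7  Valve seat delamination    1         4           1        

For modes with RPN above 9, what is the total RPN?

175

RPN = Severity × Occurrence × Detection:
  FM-1: 5 × 2 × 5 = 50
  FM-2: 3 × 4 × 1 = 12
  FM-3: 1 × 5 × 4 = 20
  FM-4: 2 × 1 × 3 = 6
  FM-5: 3 × 3 × 2 = 18
  FM-6: 5 × 5 × 3 = 75
  FM-7: 1 × 4 × 1 = 4
RPN > 9: FM-1 (50), FM-2 (12), FM-3 (20), FM-5 (18), FM-6 (75).
Sum: 50 + 12 + 20 + 18 + 75 = 175.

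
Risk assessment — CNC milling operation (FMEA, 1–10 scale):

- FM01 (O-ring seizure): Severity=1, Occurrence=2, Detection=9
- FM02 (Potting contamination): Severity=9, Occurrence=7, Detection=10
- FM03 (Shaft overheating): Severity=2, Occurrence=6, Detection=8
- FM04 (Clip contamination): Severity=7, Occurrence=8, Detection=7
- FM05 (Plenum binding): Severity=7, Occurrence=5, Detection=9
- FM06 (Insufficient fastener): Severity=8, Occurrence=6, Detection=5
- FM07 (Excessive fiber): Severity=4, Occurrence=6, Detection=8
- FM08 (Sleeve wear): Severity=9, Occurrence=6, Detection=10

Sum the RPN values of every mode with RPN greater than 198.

RPN = Severity × Occurrence × Detection:
  FM01: 1 × 2 × 9 = 18
  FM02: 9 × 7 × 10 = 630
  FM03: 2 × 6 × 8 = 96
  FM04: 7 × 8 × 7 = 392
  FM05: 7 × 5 × 9 = 315
  FM06: 8 × 6 × 5 = 240
  FM07: 4 × 6 × 8 = 192
  FM08: 9 × 6 × 10 = 540
RPN > 198: FM02 (630), FM04 (392), FM05 (315), FM06 (240), FM08 (540).
Sum: 630 + 392 + 315 + 240 + 540 = 2117.

2117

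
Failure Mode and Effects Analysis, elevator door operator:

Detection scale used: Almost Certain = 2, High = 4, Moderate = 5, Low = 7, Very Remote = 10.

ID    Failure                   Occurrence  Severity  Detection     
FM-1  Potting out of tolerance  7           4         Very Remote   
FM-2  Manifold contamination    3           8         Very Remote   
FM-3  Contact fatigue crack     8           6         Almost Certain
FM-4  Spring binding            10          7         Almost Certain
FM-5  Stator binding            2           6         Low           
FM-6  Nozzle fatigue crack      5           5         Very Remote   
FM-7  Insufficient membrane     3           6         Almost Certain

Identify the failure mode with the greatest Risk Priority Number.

FM-1

RPN = Severity × Occurrence × Detection:
  FM-1: 4 × 7 × 10 = 280
  FM-2: 8 × 3 × 10 = 240
  FM-3: 6 × 8 × 2 = 96
  FM-4: 7 × 10 × 2 = 140
  FM-5: 6 × 2 × 7 = 84
  FM-6: 5 × 5 × 10 = 250
  FM-7: 6 × 3 × 2 = 36
Highest RPN is 280 → FM-1.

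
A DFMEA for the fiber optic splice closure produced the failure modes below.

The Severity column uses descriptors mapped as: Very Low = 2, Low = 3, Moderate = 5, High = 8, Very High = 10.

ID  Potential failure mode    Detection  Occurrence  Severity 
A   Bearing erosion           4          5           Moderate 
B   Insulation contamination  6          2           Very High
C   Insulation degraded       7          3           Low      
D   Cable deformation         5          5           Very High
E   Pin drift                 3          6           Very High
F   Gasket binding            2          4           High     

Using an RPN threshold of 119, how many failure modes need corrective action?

RPN = Severity × Occurrence × Detection:
  A: 5 × 5 × 4 = 100
  B: 10 × 2 × 6 = 120
  C: 3 × 3 × 7 = 63
  D: 10 × 5 × 5 = 250
  E: 10 × 6 × 3 = 180
  F: 8 × 4 × 2 = 64
Modes with RPN ≥ 119: B (120), D (250), E (180) → 3.

3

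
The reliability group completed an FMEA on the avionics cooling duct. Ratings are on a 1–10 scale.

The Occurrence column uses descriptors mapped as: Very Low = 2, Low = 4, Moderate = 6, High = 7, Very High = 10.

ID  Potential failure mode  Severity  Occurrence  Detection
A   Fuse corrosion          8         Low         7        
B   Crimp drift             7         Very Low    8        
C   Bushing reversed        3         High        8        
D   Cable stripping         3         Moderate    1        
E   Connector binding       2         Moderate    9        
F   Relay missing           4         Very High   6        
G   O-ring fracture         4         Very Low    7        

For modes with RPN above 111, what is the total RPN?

RPN = Severity × Occurrence × Detection:
  A: 8 × 4 × 7 = 224
  B: 7 × 2 × 8 = 112
  C: 3 × 7 × 8 = 168
  D: 3 × 6 × 1 = 18
  E: 2 × 6 × 9 = 108
  F: 4 × 10 × 6 = 240
  G: 4 × 2 × 7 = 56
RPN > 111: A (224), B (112), C (168), F (240).
Sum: 224 + 112 + 168 + 240 = 744.

744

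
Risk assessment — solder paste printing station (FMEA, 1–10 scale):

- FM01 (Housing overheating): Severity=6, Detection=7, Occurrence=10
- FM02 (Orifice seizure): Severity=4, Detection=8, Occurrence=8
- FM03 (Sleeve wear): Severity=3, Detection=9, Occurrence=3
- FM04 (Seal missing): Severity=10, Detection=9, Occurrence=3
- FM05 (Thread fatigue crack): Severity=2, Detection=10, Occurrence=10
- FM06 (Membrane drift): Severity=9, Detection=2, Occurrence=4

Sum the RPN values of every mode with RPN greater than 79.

RPN = Severity × Occurrence × Detection:
  FM01: 6 × 10 × 7 = 420
  FM02: 4 × 8 × 8 = 256
  FM03: 3 × 3 × 9 = 81
  FM04: 10 × 3 × 9 = 270
  FM05: 2 × 10 × 10 = 200
  FM06: 9 × 4 × 2 = 72
RPN > 79: FM01 (420), FM02 (256), FM03 (81), FM04 (270), FM05 (200).
Sum: 420 + 256 + 81 + 270 + 200 = 1227.

1227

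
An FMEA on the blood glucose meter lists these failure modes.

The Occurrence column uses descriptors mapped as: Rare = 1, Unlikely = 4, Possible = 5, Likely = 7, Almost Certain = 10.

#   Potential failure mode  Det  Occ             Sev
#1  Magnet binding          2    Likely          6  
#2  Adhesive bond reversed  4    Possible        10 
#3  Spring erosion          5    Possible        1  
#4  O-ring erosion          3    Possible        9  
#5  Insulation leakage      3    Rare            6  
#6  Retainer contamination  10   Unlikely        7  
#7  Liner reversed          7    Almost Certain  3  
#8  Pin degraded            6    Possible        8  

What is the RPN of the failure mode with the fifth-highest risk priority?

RPN = Severity × Occurrence × Detection:
  #1: 6 × 7 × 2 = 84
  #2: 10 × 5 × 4 = 200
  #3: 1 × 5 × 5 = 25
  #4: 9 × 5 × 3 = 135
  #5: 6 × 1 × 3 = 18
  #6: 7 × 4 × 10 = 280
  #7: 3 × 10 × 7 = 210
  #8: 8 × 5 × 6 = 240
Sorted descending: 280, 240, 210, 200, 135, 84, 25, 18.
The fifth-highest RPN is 135 (#4).

135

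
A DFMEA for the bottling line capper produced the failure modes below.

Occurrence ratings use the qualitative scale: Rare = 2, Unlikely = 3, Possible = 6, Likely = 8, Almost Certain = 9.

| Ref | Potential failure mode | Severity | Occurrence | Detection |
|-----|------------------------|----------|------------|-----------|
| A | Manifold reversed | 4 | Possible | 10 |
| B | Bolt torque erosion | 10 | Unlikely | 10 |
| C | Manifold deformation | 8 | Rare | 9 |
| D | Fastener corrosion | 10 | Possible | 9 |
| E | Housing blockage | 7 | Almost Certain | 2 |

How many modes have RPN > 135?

4

RPN = Severity × Occurrence × Detection:
  A: 4 × 6 × 10 = 240
  B: 10 × 3 × 10 = 300
  C: 8 × 2 × 9 = 144
  D: 10 × 6 × 9 = 540
  E: 7 × 9 × 2 = 126
Modes with RPN > 135: A (240), B (300), C (144), D (540) → 4.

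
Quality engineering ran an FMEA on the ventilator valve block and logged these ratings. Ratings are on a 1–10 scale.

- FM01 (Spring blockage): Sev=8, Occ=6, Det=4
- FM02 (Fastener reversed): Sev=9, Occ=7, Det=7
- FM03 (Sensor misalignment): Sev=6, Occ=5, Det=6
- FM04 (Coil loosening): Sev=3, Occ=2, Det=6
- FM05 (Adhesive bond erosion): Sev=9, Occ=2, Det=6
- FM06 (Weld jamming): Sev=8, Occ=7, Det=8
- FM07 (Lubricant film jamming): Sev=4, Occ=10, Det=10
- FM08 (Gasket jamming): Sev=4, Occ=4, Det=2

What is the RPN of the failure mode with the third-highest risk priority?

400

RPN = Severity × Occurrence × Detection:
  FM01: 8 × 6 × 4 = 192
  FM02: 9 × 7 × 7 = 441
  FM03: 6 × 5 × 6 = 180
  FM04: 3 × 2 × 6 = 36
  FM05: 9 × 2 × 6 = 108
  FM06: 8 × 7 × 8 = 448
  FM07: 4 × 10 × 10 = 400
  FM08: 4 × 4 × 2 = 32
Sorted descending: 448, 441, 400, 192, 180, 108, 36, 32.
The third-highest RPN is 400 (FM07).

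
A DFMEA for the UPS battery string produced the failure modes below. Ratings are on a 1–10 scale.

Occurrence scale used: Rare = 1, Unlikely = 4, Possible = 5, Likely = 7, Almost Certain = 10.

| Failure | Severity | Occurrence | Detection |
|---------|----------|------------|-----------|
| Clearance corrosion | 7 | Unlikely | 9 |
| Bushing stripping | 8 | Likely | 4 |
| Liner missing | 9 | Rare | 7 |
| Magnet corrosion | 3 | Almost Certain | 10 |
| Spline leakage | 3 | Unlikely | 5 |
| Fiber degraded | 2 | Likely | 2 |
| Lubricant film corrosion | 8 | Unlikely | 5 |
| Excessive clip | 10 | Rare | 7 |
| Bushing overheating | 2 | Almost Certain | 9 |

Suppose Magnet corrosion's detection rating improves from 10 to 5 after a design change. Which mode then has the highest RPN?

RPN = Severity × Occurrence × Detection:
  Clearance corrosion: 7 × 4 × 9 = 252
  Bushing stripping: 8 × 7 × 4 = 224
  Liner missing: 9 × 1 × 7 = 63
  Magnet corrosion: 3 × 10 × 10 = 300
  Spline leakage: 3 × 4 × 5 = 60
  Fiber degraded: 2 × 7 × 2 = 28
  Lubricant film corrosion: 8 × 4 × 5 = 160
  Excessive clip: 10 × 1 × 7 = 70
  Bushing overheating: 2 × 10 × 9 = 180
After action: Magnet corrosion → 3 × 10 × 5 = 150.
Revised RPNs: Clearance corrosion=252, Bushing stripping=224, Bushing overheating=180, Lubricant film corrosion=160, Magnet corrosion=150, Excessive clip=70, Liner missing=63, Spline leakage=60, Fiber degraded=28.
Highest is now Clearance corrosion (252).

Clearance corrosion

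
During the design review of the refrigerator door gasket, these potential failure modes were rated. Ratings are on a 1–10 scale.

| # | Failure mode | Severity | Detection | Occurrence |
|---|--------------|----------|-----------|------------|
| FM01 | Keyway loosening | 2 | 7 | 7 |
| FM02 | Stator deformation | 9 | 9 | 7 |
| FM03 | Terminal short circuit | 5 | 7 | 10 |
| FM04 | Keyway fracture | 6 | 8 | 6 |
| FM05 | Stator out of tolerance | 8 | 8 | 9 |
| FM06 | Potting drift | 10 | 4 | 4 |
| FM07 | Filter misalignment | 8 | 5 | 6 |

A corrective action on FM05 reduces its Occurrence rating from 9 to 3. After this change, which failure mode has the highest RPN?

RPN = Severity × Occurrence × Detection:
  FM01: 2 × 7 × 7 = 98
  FM02: 9 × 7 × 9 = 567
  FM03: 5 × 10 × 7 = 350
  FM04: 6 × 6 × 8 = 288
  FM05: 8 × 9 × 8 = 576
  FM06: 10 × 4 × 4 = 160
  FM07: 8 × 6 × 5 = 240
After action: FM05 → 8 × 3 × 8 = 192.
Revised RPNs: FM02=567, FM03=350, FM04=288, FM07=240, FM05=192, FM06=160, FM01=98.
Highest is now FM02 (567).

FM02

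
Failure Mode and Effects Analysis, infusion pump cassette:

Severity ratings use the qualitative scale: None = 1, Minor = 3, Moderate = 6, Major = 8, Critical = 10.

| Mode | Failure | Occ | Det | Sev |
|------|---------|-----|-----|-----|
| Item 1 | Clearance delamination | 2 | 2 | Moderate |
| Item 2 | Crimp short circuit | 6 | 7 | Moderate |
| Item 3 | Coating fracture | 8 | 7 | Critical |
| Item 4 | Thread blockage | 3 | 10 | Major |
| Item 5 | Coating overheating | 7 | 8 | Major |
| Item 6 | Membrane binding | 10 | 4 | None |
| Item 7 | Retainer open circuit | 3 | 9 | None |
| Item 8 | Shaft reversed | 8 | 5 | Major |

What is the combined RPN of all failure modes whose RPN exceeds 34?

RPN = Severity × Occurrence × Detection:
  Item 1: 6 × 2 × 2 = 24
  Item 2: 6 × 6 × 7 = 252
  Item 3: 10 × 8 × 7 = 560
  Item 4: 8 × 3 × 10 = 240
  Item 5: 8 × 7 × 8 = 448
  Item 6: 1 × 10 × 4 = 40
  Item 7: 1 × 3 × 9 = 27
  Item 8: 8 × 8 × 5 = 320
RPN > 34: Item 2 (252), Item 3 (560), Item 4 (240), Item 5 (448), Item 6 (40), Item 8 (320).
Sum: 252 + 560 + 240 + 448 + 40 + 320 = 1860.

1860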